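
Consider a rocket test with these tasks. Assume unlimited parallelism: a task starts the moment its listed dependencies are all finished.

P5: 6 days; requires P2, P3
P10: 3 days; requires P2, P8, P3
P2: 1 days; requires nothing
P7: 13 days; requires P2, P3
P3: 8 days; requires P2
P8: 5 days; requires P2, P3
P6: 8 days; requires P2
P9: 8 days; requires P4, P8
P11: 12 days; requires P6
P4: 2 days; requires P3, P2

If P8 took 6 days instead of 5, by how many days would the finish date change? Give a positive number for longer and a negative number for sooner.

1

Baseline: P2→P3→P8→P9 = 1+8+5+8 = 22 → 22 days.
P8 lies on that path, so at 6 days the path becomes 23 days.
That remains the longest chain; total 23 days.
Change in finish: 23 − 22 = +1 days.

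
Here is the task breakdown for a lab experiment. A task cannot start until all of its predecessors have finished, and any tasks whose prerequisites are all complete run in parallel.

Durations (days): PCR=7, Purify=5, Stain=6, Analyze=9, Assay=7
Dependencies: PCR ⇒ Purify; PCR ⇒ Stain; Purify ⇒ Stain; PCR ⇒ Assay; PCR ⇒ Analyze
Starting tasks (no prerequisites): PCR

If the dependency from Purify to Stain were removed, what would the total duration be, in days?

Before: longest chain PCR→Purify→Stain = 7+5+6 = 18, finish 18.
Without Purify→Stain, Stain's earliest start moves from 12 to 7.
New critical path: PCR→Analyze = 7+9 = 16 ⇒ 16 days.

16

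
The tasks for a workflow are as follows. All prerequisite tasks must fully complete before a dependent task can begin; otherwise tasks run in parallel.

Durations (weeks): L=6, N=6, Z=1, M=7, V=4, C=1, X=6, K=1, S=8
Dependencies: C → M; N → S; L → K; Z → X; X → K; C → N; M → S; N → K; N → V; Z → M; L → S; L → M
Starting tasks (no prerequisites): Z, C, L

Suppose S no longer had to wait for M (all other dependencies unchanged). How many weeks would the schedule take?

15

Original critical path: L→M→S = 6+7+8 = 21 ⇒ 21 weeks.
Without M→S, S's earliest start moves from 13 to 7.
After: C→N→S = 1+6+8 = 15 → 15 weeks.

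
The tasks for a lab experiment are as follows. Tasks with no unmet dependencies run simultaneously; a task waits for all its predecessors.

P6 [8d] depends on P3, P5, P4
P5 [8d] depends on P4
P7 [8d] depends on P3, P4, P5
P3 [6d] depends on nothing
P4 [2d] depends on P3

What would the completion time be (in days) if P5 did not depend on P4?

Before: longest chain P3→P4→P5→P6 = 6+2+8+8 = 24, finish 24.
Without P4→P5, P5's earliest start moves from 8 to 0.
After: P3→P4→P6 = 6+2+8 = 16 → 16 days.

16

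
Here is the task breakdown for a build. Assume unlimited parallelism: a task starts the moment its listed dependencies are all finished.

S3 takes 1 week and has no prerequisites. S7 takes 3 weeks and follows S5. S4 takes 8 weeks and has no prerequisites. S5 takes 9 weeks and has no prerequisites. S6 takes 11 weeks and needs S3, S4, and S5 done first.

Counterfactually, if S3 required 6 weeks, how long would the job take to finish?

Baseline: S5→S6 = 9+11 = 20 → 20 weeks.
S3 is off the critical path — its longest chain is 12 weeks, giving 8 of slack.
That remains the longest chain; total 20 weeks.

20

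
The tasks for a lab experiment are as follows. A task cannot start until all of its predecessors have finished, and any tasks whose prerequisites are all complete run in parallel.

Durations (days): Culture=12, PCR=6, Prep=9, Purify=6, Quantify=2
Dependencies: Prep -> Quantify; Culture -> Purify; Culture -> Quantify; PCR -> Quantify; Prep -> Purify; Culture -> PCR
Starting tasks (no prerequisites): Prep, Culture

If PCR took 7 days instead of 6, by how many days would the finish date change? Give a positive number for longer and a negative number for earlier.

Actual critical path: Culture→PCR→Quantify = 12+6+2 = 20 ⇒ 20 days.
PCR is on the critical path; changing it to 7 makes that path 21 days.
No other chain overtakes it, so the finish is 21 days.
Change in finish: 21 − 20 = +1 days.

1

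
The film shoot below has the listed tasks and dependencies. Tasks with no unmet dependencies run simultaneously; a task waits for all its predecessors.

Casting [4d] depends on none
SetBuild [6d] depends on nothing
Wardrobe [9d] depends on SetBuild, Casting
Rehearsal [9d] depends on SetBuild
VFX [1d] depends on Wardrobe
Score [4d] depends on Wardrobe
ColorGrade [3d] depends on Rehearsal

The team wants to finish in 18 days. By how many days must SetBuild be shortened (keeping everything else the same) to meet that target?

Current finish: 19 days; target: 18.
SetBuild is on every critical path, so each day cut from SetBuild cuts the finish by one (this holds down to a finish of 17).
Need 19 − 18 = 1 day off SetBuild → SetBuild becomes 5 days, finish becomes 18.

1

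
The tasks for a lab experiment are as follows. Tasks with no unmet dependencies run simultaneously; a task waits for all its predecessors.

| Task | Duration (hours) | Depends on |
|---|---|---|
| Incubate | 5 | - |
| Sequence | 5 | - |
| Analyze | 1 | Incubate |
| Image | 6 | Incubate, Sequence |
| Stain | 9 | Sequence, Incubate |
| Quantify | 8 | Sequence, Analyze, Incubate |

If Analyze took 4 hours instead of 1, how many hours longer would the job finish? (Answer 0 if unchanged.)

3

Critical path before the change: Incubate→Analyze→Quantify = 5+1+8 = 14 giving 14 hours.
Since Analyze is critical, the +3 change carries straight to that chain (now 17 hours).
That remains the longest chain; total 17 hours.
Change in finish: 17 − 14 = +3 hours.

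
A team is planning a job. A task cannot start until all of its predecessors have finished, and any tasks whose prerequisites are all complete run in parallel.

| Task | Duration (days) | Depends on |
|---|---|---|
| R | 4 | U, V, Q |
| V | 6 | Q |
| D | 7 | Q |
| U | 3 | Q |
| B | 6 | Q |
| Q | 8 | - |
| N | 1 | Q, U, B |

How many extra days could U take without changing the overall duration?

3

Q→V→R = 8+6+4 = 18 sets the makespan at 18 days.
The longest chain containing U totals 15 days.
Slack of U = 11 − 8 = 3 days.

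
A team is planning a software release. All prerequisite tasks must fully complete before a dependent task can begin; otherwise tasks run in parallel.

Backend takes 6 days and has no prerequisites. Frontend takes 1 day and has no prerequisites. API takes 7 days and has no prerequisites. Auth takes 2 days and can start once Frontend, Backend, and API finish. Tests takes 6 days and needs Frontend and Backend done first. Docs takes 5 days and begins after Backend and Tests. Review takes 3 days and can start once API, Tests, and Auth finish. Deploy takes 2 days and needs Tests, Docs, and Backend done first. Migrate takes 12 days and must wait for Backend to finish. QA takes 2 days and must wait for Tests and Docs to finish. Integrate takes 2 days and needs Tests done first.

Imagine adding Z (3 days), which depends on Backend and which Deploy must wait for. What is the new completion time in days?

19

Originally the project takes 19 days.
With Z inserted, Deploy now waits for max(Tests, Docs, Backend, Z).
New critical path: Backend→Tests→Docs→Deploy = 6+6+5+2 = 19 ⇒ 19 days.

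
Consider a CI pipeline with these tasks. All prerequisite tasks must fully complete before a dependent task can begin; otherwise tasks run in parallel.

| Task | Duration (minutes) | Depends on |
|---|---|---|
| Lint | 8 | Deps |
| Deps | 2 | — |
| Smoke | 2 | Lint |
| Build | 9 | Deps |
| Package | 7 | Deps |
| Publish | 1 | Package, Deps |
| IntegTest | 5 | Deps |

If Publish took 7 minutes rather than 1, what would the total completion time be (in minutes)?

16

Critical path before the change: Deps→Lint→Smoke = 2+8+2 = 12 giving 12 minutes.
The longest path through Publish is only 10 minutes, so Publish has float 2.
The binding chain switches to Deps→Package→Publish = 2+7+7 = 16; finish 16 minutes.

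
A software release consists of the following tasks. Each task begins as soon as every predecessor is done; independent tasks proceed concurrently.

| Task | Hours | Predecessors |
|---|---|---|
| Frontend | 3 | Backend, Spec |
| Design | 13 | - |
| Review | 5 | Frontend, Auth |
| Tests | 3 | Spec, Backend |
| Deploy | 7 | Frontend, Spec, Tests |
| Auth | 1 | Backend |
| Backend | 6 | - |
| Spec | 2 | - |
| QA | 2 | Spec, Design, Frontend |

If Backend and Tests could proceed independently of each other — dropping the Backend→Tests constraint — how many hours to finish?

16

Before: longest chain Backend→Frontend→Deploy = 6+3+7 = 16, finish 16.
Without Backend→Tests, Tests's earliest start moves from 6 to 2.
New critical path: Backend→Frontend→Deploy = 6+3+7 = 16 ⇒ 16 hours.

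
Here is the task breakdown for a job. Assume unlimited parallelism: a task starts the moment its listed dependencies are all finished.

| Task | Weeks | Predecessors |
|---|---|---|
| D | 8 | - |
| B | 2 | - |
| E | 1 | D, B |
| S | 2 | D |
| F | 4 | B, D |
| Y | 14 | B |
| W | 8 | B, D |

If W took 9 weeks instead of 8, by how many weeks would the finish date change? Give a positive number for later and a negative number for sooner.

As given, the longest chain is D→W = 8+8 = 16, so the finish is 16 weeks.
W lies on that path, so at 9 weeks the path becomes 17 weeks.
That remains the longest chain; total 17 weeks.
Change in finish: 17 − 16 = +1 weeks.

1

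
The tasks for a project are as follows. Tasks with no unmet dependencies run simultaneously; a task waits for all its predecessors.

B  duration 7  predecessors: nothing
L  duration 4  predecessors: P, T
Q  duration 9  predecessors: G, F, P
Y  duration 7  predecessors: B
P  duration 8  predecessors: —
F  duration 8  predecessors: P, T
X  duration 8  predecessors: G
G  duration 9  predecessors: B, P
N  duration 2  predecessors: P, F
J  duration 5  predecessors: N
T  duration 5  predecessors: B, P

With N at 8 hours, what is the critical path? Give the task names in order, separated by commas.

P, T, F, N, J

The binding path is P→T→F→Q = 8+5+8+9 = 30; finish at 30 hours.
N has 2 hours of float (longest path through it is 28).
The binding chain switches to P→T→F→N→J = 8+5+8+8+5 = 34; finish 34 hours.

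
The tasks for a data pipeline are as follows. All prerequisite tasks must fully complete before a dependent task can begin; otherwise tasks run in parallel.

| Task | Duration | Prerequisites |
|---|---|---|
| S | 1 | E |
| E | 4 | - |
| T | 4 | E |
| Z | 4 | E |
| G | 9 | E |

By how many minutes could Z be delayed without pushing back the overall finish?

E→G = 4+9 = 13 sets the makespan at 13 minutes.
The longest chain containing Z totals 8 minutes.
Slack of Z = 9 − 4 = 5 minutes.

5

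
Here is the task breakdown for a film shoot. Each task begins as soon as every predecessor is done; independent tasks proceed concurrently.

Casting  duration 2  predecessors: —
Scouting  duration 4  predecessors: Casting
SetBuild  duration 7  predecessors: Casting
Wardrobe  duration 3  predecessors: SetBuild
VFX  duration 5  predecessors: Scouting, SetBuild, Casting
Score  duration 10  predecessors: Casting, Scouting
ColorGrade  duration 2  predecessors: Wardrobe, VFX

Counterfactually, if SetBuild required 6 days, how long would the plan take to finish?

16

As given, the longest chain is Casting→SetBuild→VFX→ColorGrade = 2+7+5+2 = 16, so the finish is 16 days.
SetBuild is on the critical path; changing it to 6 makes that path 15 days.
The binding chain switches to Casting→Scouting→Score = 2+4+10 = 16; finish 16 days.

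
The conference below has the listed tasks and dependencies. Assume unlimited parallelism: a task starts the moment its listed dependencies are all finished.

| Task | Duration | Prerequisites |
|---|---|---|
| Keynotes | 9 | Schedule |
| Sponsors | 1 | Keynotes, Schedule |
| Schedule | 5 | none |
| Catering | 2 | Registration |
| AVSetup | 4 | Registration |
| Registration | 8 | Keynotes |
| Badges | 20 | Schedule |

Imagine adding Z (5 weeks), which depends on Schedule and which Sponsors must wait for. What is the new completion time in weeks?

Originally the project takes 26 weeks.
With Z inserted, Sponsors now waits for max(Keynotes, Schedule, Z).
New critical path: Schedule→Keynotes→Registration→AVSetup = 5+9+8+4 = 26 ⇒ 26 weeks.

26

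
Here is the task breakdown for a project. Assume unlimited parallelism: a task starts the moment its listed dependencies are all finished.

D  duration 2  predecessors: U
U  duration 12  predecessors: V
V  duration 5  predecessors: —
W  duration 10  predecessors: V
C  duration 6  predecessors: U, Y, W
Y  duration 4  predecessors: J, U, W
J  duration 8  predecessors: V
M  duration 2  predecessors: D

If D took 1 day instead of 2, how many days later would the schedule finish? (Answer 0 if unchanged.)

As given, the longest chain is V→U→Y→C = 5+12+4+6 = 27, so the finish is 27 days.
The longest path through D is only 21 days, so D has float 6.
That remains the longest chain; total 27 days.
Change in finish: 27 − 27 = +0 days.

0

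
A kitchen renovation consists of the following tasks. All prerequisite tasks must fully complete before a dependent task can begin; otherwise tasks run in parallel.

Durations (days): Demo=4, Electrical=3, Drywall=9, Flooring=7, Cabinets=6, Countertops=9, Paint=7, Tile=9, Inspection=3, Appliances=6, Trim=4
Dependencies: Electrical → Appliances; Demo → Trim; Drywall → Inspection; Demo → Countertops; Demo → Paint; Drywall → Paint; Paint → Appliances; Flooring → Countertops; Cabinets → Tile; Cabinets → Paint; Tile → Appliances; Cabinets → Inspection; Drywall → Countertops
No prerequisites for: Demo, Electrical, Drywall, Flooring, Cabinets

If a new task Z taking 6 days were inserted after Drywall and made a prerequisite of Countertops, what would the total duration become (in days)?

24

Originally the job takes 22 days.
With Z inserted, Countertops now waits for max(Demo, Drywall, Flooring, Z).
New critical path: Drywall→Z→Countertops = 9+6+9 = 24 ⇒ 24 days.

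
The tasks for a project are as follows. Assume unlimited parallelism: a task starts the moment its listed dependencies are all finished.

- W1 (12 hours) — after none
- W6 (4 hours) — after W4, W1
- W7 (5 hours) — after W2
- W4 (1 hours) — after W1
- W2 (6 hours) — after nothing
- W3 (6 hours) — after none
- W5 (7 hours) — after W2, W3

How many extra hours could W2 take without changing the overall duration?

Critical path: W1→W4→W6 = 12+1+4 = 17, so the finish is 17 hours.
W2 finishes as early as 6 and must finish by 10.
Float = 17 − 13 = 4.

4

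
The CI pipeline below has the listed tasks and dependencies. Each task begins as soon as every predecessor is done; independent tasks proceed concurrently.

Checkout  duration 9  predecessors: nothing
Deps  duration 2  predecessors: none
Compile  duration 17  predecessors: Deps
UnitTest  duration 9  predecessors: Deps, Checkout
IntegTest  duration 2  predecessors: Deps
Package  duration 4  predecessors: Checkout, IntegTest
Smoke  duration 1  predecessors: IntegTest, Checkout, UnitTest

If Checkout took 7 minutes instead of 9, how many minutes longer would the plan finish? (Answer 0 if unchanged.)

Baseline: Checkout→UnitTest→Smoke = 9+9+1 = 19 → 19 minutes.
Since Checkout is critical, the -2 change carries straight to that chain (now 17 minutes).
Now Deps→Compile = 2+17 = 19 is longest, so the finish becomes 19 minutes.
Change in finish: 19 − 19 = +0 minutes.

0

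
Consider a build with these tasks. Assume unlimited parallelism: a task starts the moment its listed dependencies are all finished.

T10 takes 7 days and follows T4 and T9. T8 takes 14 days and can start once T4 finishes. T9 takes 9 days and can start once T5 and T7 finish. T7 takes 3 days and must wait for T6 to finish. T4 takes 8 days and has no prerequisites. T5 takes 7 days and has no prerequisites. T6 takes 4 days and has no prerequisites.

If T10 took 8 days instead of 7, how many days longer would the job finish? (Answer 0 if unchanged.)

1

The binding path is T5→T9→T10 = 7+9+7 = 23; finish at 23 days.
T10 is on the critical path; changing it to 8 makes that path 24 days.
No other chain overtakes it, so the finish is 24 days.
Change in finish: 24 − 23 = +1 days.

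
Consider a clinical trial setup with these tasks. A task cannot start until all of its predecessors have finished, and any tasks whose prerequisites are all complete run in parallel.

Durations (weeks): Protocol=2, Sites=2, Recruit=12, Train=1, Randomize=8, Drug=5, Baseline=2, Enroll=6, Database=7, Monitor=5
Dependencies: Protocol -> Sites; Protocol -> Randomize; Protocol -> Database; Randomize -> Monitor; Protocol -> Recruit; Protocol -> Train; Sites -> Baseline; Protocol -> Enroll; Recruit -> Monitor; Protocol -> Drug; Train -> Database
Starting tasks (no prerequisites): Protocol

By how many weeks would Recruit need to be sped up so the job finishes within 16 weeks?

3

Current finish: 19 weeks; target: 16.
Recruit is on every critical path, so each week cut from Recruit cuts the finish by one (this holds down to a finish of 15).
Need 19 − 16 = 3 weeks off Recruit → Recruit becomes 9 weeks, finish becomes 16.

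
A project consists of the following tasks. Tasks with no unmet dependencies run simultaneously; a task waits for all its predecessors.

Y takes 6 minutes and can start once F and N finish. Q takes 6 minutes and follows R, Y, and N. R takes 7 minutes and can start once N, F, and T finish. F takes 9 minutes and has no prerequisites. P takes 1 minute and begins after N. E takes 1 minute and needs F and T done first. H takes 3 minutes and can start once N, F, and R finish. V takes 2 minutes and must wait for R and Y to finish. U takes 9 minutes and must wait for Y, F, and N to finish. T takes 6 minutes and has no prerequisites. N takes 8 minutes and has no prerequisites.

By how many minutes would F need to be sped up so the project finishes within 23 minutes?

1

Current finish: 24 minutes; target: 23.
F is on every critical path, so each minute cut from F cuts the finish by one (this holds down to a finish of 23).
Need 24 − 23 = 1 minute off F → F becomes 8 minutes, finish becomes 23.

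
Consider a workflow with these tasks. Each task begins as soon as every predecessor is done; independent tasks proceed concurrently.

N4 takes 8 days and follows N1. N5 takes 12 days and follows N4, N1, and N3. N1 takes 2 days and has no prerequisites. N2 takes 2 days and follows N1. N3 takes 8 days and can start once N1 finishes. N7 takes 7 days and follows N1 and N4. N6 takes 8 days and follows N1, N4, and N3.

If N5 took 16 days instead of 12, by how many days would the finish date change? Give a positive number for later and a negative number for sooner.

4

Critical path before the change: N1→N3→N5 = 2+8+12 = 22 giving 22 days.
N5 is on the critical path; changing it to 16 makes that path 26 days.
The critical path is still N1→N3→N5; finish is now 26 days.
Change in finish: 26 − 22 = +4 days.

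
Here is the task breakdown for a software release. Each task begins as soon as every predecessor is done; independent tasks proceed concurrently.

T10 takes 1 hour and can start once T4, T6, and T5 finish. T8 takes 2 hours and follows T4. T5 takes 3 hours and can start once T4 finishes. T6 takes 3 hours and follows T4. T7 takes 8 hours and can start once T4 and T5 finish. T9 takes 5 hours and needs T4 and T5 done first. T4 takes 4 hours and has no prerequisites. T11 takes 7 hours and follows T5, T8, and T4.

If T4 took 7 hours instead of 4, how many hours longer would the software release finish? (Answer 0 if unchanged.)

As given, the longest chain is T4→T5→T7 = 4+3+8 = 15, so the finish is 15 hours.
T4 lies on that path, so at 7 hours the path becomes 18 hours.
No other chain overtakes it, so the finish is 18 hours.
Change in finish: 18 − 15 = +3 hours.

3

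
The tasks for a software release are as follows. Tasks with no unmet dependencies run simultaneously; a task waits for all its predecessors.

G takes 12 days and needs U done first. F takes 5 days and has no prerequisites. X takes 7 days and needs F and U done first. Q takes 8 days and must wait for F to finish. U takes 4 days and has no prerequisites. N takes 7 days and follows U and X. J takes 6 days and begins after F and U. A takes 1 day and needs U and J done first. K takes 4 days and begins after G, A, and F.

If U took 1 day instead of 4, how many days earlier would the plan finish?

1

Critical path before the change: U→G→K = 4+12+4 = 20 giving 20 days.
U is on the critical path; changing it to 1 makes that path 17 days.
Now F→X→N = 5+7+7 = 19 is longest, so the finish becomes 19 days.
Change in finish: 19 − 20 = -1 days.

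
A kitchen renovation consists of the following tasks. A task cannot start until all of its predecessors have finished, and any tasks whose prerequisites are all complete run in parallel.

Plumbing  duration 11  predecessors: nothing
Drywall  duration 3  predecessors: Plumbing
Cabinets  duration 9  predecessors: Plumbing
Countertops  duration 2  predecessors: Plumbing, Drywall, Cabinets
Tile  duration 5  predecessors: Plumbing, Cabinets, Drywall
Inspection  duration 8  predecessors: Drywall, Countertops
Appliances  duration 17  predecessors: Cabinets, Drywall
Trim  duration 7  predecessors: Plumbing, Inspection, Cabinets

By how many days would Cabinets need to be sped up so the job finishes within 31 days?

6

Current finish: 37 days; target: 31.
Cabinets is on every critical path, so each day cut from Cabinets cuts the finish by one (this holds down to a finish of 31).
Need 37 − 31 = 6 days off Cabinets → Cabinets becomes 3 days, finish becomes 31.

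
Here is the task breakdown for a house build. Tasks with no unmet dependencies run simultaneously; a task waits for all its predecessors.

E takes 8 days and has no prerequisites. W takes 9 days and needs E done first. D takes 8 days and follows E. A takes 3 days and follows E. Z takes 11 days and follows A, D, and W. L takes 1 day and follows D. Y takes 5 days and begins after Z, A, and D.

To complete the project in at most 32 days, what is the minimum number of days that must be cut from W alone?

1

Current finish: 33 days; target: 32.
W is on every critical path, so each day cut from W cuts the finish by one (this holds down to a finish of 32).
Need 33 − 32 = 1 day off W → W becomes 8 days, finish becomes 32.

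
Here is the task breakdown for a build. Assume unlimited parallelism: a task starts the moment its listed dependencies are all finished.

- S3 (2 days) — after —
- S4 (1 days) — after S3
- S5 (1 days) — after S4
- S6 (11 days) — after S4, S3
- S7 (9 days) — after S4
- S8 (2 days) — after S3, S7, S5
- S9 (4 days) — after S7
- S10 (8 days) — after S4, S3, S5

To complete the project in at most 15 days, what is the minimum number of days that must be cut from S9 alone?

Current finish: 16 days; target: 15.
S9 is on every critical path, so each day cut from S9 cuts the finish by one (this holds down to a finish of 14).
Need 16 − 15 = 1 day off S9 → S9 becomes 3 days, finish becomes 15.

1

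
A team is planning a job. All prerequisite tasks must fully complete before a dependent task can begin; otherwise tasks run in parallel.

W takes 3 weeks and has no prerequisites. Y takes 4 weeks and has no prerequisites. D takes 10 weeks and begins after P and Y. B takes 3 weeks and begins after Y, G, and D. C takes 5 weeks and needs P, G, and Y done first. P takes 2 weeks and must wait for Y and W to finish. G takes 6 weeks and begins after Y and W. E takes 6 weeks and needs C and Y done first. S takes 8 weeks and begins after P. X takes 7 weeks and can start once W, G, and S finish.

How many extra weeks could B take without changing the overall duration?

2

The longest chain is Y→P→S→X = 4+2+8+7 = 21; overall finish 21 weeks.
The longest chain containing B totals 19 weeks.
So B can slip 21 − 19 = 2 weeks.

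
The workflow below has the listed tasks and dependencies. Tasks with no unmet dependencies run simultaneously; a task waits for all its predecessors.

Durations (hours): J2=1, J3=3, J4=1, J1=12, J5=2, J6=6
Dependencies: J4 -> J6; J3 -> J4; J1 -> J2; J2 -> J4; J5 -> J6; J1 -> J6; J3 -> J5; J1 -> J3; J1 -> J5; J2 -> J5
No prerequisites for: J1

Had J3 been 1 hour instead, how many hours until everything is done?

21

Critical path before the change: J1→J3→J5→J6 = 12+3+2+6 = 23 giving 23 hours.
J3 is on the critical path; changing it to 1 makes that path 21 hours.
The binding chain switches to J1→J2→J5→J6 = 12+1+2+6 = 21; finish 21 hours.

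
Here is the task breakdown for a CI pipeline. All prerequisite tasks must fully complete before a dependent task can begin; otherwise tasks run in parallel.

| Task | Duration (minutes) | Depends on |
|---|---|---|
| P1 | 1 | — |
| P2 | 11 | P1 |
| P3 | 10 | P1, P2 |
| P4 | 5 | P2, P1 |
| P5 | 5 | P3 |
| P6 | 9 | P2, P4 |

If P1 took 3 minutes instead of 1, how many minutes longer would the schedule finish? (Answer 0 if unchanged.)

2

Baseline: P1→P2→P3→P5 = 1+11+10+5 = 27 → 27 minutes.
P1 is on the critical path; changing it to 3 makes that path 29 minutes.
No other chain overtakes it, so the finish is 29 minutes.
Change in finish: 29 − 27 = +2 minutes.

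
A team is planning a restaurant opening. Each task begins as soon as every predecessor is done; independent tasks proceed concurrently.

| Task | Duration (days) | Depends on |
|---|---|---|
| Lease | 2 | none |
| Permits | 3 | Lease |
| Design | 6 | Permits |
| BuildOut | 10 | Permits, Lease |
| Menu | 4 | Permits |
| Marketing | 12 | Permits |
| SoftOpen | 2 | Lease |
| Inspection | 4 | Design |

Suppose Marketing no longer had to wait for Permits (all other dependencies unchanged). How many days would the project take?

Before: longest chain Lease→Permits→Marketing = 2+3+12 = 17, finish 17.
Without Permits→Marketing, Marketing's earliest start moves from 5 to 0.
New critical path: Lease→Permits→Design→Inspection = 2+3+6+4 = 15 ⇒ 15 days.

15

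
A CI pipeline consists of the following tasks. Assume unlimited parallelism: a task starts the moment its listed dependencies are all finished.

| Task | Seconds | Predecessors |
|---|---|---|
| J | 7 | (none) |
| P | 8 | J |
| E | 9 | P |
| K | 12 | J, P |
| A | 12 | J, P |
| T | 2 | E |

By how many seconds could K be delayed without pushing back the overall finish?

0

The longest chain is J→P→K = 7+8+12 = 27; overall finish 27 seconds.
The longest chain containing K totals 27 seconds.
Slack of K = 15 − 15 = 0 seconds.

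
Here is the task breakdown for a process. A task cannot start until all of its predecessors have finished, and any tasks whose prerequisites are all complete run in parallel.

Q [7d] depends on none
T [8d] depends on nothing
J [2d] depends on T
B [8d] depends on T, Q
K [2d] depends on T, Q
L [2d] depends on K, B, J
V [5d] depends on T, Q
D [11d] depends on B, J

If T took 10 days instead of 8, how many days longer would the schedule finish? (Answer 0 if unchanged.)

The binding path is T→B→D = 8+8+11 = 27; finish at 27 days.
T lies on that path, so at 10 days the path becomes 29 days.
That remains the longest chain; total 29 days.
Change in finish: 29 − 27 = +2 days.

2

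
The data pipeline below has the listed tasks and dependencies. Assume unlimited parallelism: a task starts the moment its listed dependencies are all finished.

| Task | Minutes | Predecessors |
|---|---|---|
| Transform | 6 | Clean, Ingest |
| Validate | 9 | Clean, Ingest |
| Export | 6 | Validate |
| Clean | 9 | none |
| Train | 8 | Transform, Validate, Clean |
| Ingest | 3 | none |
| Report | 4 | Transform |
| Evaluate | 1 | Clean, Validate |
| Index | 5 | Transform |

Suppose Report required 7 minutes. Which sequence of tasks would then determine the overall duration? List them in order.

Clean, Validate, Train

Baseline: Clean→Validate→Train = 9+9+8 = 26 → 26 minutes.
Report has 7 minutes of float (longest path through it is 19).
No other chain overtakes it, so the finish is 26 minutes.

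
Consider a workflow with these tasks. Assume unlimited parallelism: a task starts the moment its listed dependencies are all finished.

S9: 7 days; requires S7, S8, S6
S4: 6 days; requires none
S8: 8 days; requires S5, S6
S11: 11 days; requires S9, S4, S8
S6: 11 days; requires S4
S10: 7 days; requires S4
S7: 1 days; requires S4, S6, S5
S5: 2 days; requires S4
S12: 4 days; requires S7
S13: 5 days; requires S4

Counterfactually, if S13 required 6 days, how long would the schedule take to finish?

As given, the longest chain is S4→S6→S8→S9→S11 = 6+11+8+7+11 = 43, so the finish is 43 days.
S13 has 32 days of float (longest path through it is 11).
That remains the longest chain; total 43 days.

43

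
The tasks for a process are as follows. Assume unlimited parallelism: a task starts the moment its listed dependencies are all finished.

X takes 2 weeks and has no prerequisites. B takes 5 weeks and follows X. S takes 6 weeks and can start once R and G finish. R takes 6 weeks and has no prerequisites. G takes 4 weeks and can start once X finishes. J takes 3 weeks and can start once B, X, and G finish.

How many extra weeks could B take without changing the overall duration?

R→S = 6+6 = 12 sets the makespan at 12 weeks.
B finishes as early as 7 and must finish by 9.
Float = 12 − 10 = 2.

2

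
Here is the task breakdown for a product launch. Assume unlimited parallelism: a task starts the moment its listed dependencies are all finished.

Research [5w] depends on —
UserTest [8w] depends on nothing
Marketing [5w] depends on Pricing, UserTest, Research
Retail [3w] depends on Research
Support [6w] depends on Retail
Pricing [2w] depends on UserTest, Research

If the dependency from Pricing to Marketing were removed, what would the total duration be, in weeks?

Before: longest chain UserTest→Pricing→Marketing = 8+2+5 = 15, finish 15.
Without Pricing→Marketing, Marketing's earliest start moves from 10 to 8.
New critical path: Research→Retail→Support = 5+3+6 = 14 ⇒ 14 weeks.

14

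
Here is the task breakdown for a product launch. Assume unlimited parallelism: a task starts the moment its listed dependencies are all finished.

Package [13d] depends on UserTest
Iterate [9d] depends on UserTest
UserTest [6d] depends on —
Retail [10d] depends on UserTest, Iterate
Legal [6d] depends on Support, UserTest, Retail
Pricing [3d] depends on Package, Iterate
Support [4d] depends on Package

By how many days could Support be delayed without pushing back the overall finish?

Critical path: UserTest→Iterate→Retail→Legal = 6+9+10+6 = 31, so the finish is 31 days.
Longest path through Support: 29 days (earliest finish 23, latest finish 25).
Slack of Support = 21 − 19 = 2 days.

2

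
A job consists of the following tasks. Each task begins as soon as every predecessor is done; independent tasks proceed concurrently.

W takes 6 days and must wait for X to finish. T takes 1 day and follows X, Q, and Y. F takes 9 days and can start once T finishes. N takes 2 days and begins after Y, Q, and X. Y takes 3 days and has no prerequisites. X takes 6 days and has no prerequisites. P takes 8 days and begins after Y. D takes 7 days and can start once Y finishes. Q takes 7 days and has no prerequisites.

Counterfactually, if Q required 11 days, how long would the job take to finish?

Critical path before the change: Q→T→F = 7+1+9 = 17 giving 17 days.
Since Q is critical, the +4 change carries straight to that chain (now 21 days).
The critical path is still Q→T→F; finish is now 21 days.

21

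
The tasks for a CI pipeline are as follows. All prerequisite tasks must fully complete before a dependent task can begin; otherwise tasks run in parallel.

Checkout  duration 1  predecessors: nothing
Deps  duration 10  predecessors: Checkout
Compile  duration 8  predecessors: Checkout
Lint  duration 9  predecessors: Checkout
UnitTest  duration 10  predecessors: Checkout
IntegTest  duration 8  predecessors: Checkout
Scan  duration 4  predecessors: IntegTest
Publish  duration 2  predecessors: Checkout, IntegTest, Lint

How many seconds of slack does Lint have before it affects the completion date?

Checkout→IntegTest→Scan = 1+8+4 = 13 sets the makespan at 13 seconds.
Longest path through Lint: 12 seconds (earliest finish 10, latest finish 11).
Float = 13 − 12 = 1.

1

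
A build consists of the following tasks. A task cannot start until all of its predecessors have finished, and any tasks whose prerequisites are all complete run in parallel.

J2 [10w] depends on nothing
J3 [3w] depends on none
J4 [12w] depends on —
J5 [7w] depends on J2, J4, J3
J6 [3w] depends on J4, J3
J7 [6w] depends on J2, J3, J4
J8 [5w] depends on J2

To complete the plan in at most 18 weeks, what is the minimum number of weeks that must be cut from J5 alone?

1

Current finish: 19 weeks; target: 18.
J5 is on every critical path, so each week cut from J5 cuts the finish by one (this holds down to a finish of 18).
Need 19 − 18 = 1 week off J5 → J5 becomes 6 weeks, finish becomes 18.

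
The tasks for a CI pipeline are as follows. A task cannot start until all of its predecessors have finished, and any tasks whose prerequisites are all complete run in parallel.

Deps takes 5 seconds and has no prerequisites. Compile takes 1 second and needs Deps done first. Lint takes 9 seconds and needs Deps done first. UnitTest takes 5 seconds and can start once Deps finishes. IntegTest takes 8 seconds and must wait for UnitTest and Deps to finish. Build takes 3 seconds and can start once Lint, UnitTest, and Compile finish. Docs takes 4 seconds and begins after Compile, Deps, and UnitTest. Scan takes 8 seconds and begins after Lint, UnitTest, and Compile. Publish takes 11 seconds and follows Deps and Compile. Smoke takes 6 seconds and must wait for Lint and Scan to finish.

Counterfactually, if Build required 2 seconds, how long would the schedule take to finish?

Baseline: Deps→Lint→Scan→Smoke = 5+9+8+6 = 28 → 28 seconds.
Build is off the critical path — its longest chain is 17 seconds, giving 11 of slack.
The critical path is still Deps→Lint→Scan→Smoke; finish is now 28 seconds.

28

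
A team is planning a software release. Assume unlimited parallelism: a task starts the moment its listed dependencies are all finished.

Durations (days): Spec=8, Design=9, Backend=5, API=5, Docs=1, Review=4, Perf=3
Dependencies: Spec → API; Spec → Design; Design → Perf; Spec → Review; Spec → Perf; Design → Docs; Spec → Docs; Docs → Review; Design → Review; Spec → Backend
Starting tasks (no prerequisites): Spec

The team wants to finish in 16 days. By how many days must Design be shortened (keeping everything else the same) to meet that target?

6

Current finish: 22 days; target: 16.
Design is on every critical path, so each day cut from Design cuts the finish by one (this holds down to a finish of 14).
Need 22 − 16 = 6 days off Design → Design becomes 3 days, finish becomes 16.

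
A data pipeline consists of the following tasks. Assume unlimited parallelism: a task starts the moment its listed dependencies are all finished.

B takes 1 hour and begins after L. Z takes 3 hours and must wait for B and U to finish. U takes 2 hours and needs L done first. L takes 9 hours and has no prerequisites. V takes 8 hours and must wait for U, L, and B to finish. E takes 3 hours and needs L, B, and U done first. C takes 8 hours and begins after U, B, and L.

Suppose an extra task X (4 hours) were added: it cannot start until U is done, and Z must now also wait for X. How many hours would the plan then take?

Originally the plan takes 19 hours.
With X inserted, Z now waits for max(B, U, X).
New critical path: L→U→C = 9+2+8 = 19 ⇒ 19 hours.

19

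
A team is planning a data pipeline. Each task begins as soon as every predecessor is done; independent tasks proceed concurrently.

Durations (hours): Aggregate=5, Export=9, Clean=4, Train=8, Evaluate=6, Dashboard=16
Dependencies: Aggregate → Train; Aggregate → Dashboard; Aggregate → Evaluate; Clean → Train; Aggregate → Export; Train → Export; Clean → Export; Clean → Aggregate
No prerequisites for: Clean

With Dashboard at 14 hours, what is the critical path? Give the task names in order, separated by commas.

Clean, Aggregate, Train, Export

Critical path before the change: Clean→Aggregate→Train→Export = 4+5+8+9 = 26 giving 26 hours.
Dashboard is off the critical path — its longest chain is 25 hours, giving 1 of slack.
That remains the longest chain; total 26 hours.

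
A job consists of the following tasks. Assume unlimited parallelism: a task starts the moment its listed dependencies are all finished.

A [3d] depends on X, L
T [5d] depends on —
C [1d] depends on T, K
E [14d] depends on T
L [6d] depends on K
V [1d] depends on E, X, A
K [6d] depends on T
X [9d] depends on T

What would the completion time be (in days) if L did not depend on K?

With the dependency in place, T→K→L→A→V = 5+6+6+3+1 = 21 sets the finish at 21 days.
Without K→L, L's earliest start moves from 11 to 0.
New critical path: T→E→V = 5+14+1 = 20 ⇒ 20 days.

20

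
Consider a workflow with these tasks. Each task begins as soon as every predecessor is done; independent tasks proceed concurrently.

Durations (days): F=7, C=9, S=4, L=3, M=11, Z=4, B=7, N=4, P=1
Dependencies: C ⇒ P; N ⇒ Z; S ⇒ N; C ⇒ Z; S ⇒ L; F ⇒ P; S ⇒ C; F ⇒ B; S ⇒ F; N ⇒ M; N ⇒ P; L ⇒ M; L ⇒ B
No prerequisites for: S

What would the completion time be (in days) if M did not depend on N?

With the dependency in place, S→N→M = 4+4+11 = 19 sets the finish at 19 days.
Without N→M, M's earliest start moves from 8 to 7.
New critical path: S→L→M = 4+3+11 = 18 ⇒ 18 days.

18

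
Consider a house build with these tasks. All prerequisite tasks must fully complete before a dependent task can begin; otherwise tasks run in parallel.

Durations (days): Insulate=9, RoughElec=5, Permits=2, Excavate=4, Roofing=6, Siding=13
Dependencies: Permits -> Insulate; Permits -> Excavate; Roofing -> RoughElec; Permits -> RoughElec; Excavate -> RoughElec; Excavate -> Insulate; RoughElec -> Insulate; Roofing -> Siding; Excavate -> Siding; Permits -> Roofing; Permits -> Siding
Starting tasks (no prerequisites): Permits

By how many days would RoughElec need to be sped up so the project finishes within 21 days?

1

Current finish: 22 days; target: 21.
RoughElec is on every critical path, so each day cut from RoughElec cuts the finish by one (this holds down to a finish of 21).
Need 22 − 21 = 1 day off RoughElec → RoughElec becomes 4 days, finish becomes 21.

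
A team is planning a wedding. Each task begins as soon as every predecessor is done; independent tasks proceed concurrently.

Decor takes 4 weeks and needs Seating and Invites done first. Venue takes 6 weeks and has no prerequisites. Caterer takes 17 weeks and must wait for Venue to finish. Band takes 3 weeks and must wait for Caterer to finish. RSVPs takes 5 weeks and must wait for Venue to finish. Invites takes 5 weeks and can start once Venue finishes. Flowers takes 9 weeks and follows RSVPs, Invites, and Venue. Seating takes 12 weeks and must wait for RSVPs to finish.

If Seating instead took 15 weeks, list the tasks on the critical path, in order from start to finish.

Venue, RSVPs, Seating, Decor

As given, the longest chain is Venue→RSVPs→Seating→Decor = 6+5+12+4 = 27, so the finish is 27 weeks.
Seating is on the critical path; changing it to 15 makes that path 30 weeks.
The critical path is still Venue→RSVPs→Seating→Decor; finish is now 30 weeks.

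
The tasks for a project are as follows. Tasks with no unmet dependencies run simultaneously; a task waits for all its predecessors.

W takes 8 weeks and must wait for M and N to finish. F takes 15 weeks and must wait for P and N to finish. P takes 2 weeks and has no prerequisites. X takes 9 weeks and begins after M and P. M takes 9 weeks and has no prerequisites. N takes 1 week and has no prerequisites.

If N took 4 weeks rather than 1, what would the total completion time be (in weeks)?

Critical path before the change: M→X = 9+9 = 18 giving 18 weeks.
N is off the critical path — its longest chain is 16 weeks, giving 2 of slack.
New critical path: N→F = 4+15 = 19 ⇒ 19 weeks.

19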